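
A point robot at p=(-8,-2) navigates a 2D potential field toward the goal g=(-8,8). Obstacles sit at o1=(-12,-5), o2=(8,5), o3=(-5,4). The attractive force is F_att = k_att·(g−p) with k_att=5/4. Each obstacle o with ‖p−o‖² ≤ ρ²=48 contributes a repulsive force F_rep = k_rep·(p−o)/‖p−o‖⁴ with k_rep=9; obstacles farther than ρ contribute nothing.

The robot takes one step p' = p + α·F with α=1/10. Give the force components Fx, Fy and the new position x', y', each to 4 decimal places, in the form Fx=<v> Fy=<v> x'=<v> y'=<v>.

Fx=0.0443 Fy=12.5165 x'=-7.9956 y'=-0.7483

F_att = 5/4·(g−p) = 5/4·(0,10) = (0.0000,12.5000)
o1: d²=25 ≤ ρ²=48; F_rep = 9·(4,3)/25² = (0.0576,0.0432)
o2: d²=305 > ρ²=48 → inactive
o3: d²=45 ≤ ρ²=48; F_rep = 9·(-3,-6)/45² = (-0.0133,-0.0267)
F = F_att + ΣF_rep = (0.0443,12.5165)
p' = p + 1/10·F = (-7.9956,-0.7483)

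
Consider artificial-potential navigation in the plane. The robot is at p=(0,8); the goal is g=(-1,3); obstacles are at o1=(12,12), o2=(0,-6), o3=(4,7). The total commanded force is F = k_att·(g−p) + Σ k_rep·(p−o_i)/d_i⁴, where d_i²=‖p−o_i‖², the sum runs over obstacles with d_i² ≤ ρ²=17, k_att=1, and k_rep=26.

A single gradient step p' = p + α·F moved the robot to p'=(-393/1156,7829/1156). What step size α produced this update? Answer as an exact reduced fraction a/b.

F_att = 1·(g−p) = 1·(-1,-5) = (-1.0000,-5.0000)
o1: d²=160 > ρ²=17 → inactive
o2: d²=196 > ρ²=17 → inactive
o3: d²=17 ≤ ρ²=17; F_rep = 26·(-4,1)/17² = (-0.3599,0.0900)
F = F_att + ΣF_rep = (-1.3599,-4.9100)
Δp = p'−p = (-0.3400,-1.2275); α = Δx/Fx = (-393/1156) / (-393/289) = 1/4
check: Δy/Fy = (-1419/1156) / (-1419/289) = 1/4 ✓

α = 1/4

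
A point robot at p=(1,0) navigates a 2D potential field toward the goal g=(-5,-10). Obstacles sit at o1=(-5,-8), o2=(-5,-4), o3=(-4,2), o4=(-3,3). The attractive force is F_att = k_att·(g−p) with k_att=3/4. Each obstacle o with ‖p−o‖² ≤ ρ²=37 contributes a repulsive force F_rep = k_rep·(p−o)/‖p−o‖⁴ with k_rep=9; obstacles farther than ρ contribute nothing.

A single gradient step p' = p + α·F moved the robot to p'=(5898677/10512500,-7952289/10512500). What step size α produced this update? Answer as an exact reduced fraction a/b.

α = 1/10

F_att = 3/4·(g−p) = 3/4·(-6,-10) = (-4.5000,-7.5000)
o1: d²=100 > ρ²=37 → inactive
o2: d²=52 > ρ²=37 → inactive
o3: d²=29 ≤ ρ²=37; F_rep = 9·(5,-2)/29² = (0.0535,-0.0214)
o4: d²=25 ≤ ρ²=37; F_rep = 9·(4,-3)/25² = (0.0576,-0.0432)
F = F_att + ΣF_rep = (-4.3889,-7.5646)
Δp = p'−p = (-0.4389,-0.7565); α = Δx/Fx = (-4613823/10512500) / (-4613823/1051250) = 1/10
check: Δy/Fy = (-7952289/10512500) / (-7952289/1051250) = 1/10 ✓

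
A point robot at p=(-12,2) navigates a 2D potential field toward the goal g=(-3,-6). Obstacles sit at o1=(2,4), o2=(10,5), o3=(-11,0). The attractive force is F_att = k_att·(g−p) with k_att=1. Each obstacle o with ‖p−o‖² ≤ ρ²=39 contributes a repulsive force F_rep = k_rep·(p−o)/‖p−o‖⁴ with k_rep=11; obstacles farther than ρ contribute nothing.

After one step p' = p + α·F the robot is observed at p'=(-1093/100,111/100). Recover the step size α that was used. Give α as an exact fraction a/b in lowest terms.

F_att = 1·(g−p) = 1·(9,-8) = (9.0000,-8.0000)
o1: d²=200 > ρ²=39 → inactive
o2: d²=493 > ρ²=39 → inactive
o3: d²=5 ≤ ρ²=39; F_rep = 11·(-1,2)/5² = (-0.4400,0.8800)
F = F_att + ΣF_rep = (8.5600,-7.1200)
Δp = p'−p = (1.0700,-0.8900); α = Δx/Fx = (107/100) / (214/25) = 1/8
check: Δy/Fy = (-89/100) / (-178/25) = 1/8 ✓

α = 1/8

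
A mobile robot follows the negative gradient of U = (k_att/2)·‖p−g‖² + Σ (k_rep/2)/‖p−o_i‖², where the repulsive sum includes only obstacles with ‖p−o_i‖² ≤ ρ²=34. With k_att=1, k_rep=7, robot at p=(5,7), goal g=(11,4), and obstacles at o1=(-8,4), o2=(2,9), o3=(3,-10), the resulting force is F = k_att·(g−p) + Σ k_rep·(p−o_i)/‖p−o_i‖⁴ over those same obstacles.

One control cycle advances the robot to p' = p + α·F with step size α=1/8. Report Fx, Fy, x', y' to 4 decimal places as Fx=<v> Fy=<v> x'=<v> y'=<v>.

Fx=6.1243 Fy=-3.0828 x'=5.7655 y'=6.6146

F_att = 1·(g−p) = 1·(6,-3) = (6.0000,-3.0000)
o1: d²=178 > ρ²=34 → inactive
o2: d²=13 ≤ ρ²=34; F_rep = 7·(3,-2)/13² = (0.1243,-0.0828)
o3: d²=293 > ρ²=34 → inactive
F = F_att + ΣF_rep = (6.1243,-3.0828)
p' = p + 1/8·F = (5.7655,6.6146)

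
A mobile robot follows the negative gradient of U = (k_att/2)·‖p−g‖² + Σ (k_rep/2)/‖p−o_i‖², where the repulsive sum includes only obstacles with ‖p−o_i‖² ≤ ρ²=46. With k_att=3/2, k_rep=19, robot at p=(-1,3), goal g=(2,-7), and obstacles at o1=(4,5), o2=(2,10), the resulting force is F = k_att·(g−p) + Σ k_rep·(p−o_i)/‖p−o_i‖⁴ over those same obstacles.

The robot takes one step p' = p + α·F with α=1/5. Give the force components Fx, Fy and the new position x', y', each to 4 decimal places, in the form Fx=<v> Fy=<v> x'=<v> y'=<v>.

F_att = 3/2·(g−p) = 3/2·(3,-10) = (4.5000,-15.0000)
o1: d²=29 ≤ ρ²=46; F_rep = 19·(-5,-2)/29² = (-0.1130,-0.0452)
o2: d²=58 > ρ²=46 → inactive
F = F_att + ΣF_rep = (4.3870,-15.0452)
p' = p + 1/5·F = (-0.1226,-0.0090)

Fx=4.3870 Fy=-15.0452 x'=-0.1226 y'=-0.0090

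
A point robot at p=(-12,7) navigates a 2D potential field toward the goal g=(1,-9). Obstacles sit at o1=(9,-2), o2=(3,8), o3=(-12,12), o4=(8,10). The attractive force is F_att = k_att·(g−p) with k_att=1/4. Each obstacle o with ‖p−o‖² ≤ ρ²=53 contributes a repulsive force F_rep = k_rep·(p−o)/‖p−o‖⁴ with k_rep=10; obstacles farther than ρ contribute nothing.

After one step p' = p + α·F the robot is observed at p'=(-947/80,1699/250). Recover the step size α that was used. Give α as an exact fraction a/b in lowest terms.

F_att = 1/4·(g−p) = 1/4·(13,-16) = (3.2500,-4.0000)
o1: d²=522 > ρ²=53 → inactive
o2: d²=226 > ρ²=53 → inactive
o3: d²=25 ≤ ρ²=53; F_rep = 10·(0,-5)/25² = (0.0000,-0.0800)
o4: d²=409 > ρ²=53 → inactive
F = F_att + ΣF_rep = (3.2500,-4.0800)
Δp = p'−p = (0.1625,-0.2040); α = Δx/Fx = (13/80) / (13/4) = 1/20
check: Δy/Fy = (-51/250) / (-102/25) = 1/20 ✓

α = 1/20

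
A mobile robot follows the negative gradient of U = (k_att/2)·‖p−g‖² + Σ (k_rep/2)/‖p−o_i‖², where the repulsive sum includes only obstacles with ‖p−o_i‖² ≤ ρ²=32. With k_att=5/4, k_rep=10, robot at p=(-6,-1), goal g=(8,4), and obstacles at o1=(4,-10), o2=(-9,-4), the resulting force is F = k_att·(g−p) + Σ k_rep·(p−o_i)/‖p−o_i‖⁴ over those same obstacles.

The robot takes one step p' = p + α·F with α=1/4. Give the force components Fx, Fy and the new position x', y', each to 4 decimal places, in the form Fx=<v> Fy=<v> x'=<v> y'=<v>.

Fx=17.5926 Fy=6.3426 x'=-1.6019 y'=0.5856

F_att = 5/4·(g−p) = 5/4·(14,5) = (17.5000,6.2500)
o1: d²=181 > ρ²=32 → inactive
o2: d²=18 ≤ ρ²=32; F_rep = 10·(3,3)/18² = (0.0926,0.0926)
F = F_att + ΣF_rep = (17.5926,6.3426)
p' = p + 1/4·F = (-1.6019,0.5856)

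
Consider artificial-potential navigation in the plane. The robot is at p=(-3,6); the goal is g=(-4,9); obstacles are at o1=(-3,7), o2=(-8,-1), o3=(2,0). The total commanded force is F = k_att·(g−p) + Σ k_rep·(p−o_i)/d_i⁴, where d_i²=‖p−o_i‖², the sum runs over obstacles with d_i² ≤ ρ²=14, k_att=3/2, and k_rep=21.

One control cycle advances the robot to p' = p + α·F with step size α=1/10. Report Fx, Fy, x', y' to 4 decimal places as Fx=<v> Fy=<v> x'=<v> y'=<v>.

F_att = 3/2·(g−p) = 3/2·(-1,3) = (-1.5000,4.5000)
o1: d²=1 ≤ ρ²=14; F_rep = 21·(0,-1)/1² = (0.0000,-21.0000)
o2: d²=74 > ρ²=14 → inactive
o3: d²=61 > ρ²=14 → inactive
F = F_att + ΣF_rep = (-1.5000,-16.5000)
p' = p + 1/10·F = (-3.1500,4.3500)

Fx=-1.5000 Fy=-16.5000 x'=-3.1500 y'=4.3500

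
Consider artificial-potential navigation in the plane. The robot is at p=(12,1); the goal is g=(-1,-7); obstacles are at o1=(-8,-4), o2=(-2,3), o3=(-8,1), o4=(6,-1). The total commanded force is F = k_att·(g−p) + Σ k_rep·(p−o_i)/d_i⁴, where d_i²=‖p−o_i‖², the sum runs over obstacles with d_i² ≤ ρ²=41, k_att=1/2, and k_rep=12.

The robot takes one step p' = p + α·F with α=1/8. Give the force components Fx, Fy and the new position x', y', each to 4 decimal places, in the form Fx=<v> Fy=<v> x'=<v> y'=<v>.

Fx=-6.4550 Fy=-3.9850 x'=11.1931 y'=0.5019

F_att = 1/2·(g−p) = 1/2·(-13,-8) = (-6.5000,-4.0000)
o1: d²=425 > ρ²=41 → inactive
o2: d²=200 > ρ²=41 → inactive
o3: d²=400 > ρ²=41 → inactive
o4: d²=40 ≤ ρ²=41; F_rep = 12·(6,2)/40² = (0.0450,0.0150)
F = F_att + ΣF_rep = (-6.4550,-3.9850)
p' = p + 1/8·F = (11.1931,0.5019)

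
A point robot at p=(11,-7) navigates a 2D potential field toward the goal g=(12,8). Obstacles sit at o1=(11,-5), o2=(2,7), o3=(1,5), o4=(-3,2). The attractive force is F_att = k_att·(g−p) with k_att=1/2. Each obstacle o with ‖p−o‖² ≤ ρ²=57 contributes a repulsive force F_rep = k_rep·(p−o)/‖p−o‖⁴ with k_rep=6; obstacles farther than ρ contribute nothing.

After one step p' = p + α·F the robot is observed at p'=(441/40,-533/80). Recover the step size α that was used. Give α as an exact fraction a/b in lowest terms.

F_att = 1/2·(g−p) = 1/2·(1,15) = (0.5000,7.5000)
o1: d²=4 ≤ ρ²=57; F_rep = 6·(0,-2)/4² = (0.0000,-0.7500)
o2: d²=277 > ρ²=57 → inactive
o3: d²=244 > ρ²=57 → inactive
o4: d²=277 > ρ²=57 → inactive
F = F_att + ΣF_rep = (0.5000,6.7500)
Δp = p'−p = (0.0250,0.3375); α = Δx/Fx = (1/40) / (1/2) = 1/20
check: Δy/Fy = (27/80) / (27/4) = 1/20 ✓

α = 1/20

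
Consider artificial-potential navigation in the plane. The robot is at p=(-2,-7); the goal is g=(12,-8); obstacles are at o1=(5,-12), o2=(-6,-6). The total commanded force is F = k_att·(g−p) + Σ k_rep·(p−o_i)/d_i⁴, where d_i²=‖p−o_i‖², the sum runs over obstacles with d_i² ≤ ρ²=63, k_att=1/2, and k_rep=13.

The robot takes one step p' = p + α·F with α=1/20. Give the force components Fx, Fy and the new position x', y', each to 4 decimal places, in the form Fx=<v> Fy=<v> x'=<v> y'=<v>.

Fx=7.1799 Fy=-0.5450 x'=-1.6410 y'=-7.0272

F_att = 1/2·(g−p) = 1/2·(14,-1) = (7.0000,-0.5000)
o1: d²=74 > ρ²=63 → inactive
o2: d²=17 ≤ ρ²=63; F_rep = 13·(4,-1)/17² = (0.1799,-0.0450)
F = F_att + ΣF_rep = (7.1799,-0.5450)
p' = p + 1/20·F = (-1.6410,-7.0272)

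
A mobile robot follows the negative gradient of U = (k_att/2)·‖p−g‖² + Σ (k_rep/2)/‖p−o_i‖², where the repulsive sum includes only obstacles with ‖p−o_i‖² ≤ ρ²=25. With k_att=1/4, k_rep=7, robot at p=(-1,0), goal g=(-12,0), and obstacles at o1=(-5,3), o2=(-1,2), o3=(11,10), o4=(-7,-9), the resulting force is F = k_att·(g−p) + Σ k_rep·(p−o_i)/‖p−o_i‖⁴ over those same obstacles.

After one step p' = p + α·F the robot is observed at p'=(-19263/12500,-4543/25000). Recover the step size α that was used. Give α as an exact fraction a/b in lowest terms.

α = 1/5

F_att = 1/4·(g−p) = 1/4·(-11,0) = (-2.7500,0.0000)
o1: d²=25 ≤ ρ²=25; F_rep = 7·(4,-3)/25² = (0.0448,-0.0336)
o2: d²=4 ≤ ρ²=25; F_rep = 7·(0,-2)/4² = (0.0000,-0.8750)
o3: d²=244 > ρ²=25 → inactive
o4: d²=117 > ρ²=25 → inactive
F = F_att + ΣF_rep = (-2.7052,-0.9086)
Δp = p'−p = (-0.5410,-0.1817); α = Δx/Fx = (-6763/12500) / (-6763/2500) = 1/5
check: Δy/Fy = (-4543/25000) / (-4543/5000) = 1/5 ✓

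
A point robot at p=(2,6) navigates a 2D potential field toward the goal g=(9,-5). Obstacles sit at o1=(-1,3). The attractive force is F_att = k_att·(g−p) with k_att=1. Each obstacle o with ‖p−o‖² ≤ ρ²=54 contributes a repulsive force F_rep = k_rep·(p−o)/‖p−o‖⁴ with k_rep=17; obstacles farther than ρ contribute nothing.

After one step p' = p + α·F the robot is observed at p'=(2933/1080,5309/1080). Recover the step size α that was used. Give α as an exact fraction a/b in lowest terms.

F_att = 1·(g−p) = 1·(7,-11) = (7.0000,-11.0000)
o1: d²=18 ≤ ρ²=54; F_rep = 17·(3,3)/18² = (0.1574,0.1574)
F = F_att + ΣF_rep = (7.1574,-10.8426)
Δp = p'−p = (0.7157,-1.0843); α = Δx/Fx = (773/1080) / (773/108) = 1/10
check: Δy/Fy = (-1171/1080) / (-1171/108) = 1/10 ✓

α = 1/10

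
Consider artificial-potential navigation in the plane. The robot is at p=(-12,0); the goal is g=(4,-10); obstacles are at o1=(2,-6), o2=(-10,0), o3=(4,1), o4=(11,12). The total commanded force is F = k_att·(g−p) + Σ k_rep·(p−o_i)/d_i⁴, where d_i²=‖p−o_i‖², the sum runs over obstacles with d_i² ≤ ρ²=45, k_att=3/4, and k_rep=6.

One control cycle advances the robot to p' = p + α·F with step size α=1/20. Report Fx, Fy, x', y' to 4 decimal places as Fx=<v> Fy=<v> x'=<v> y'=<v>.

Fx=11.2500 Fy=-7.5000 x'=-11.4375 y'=-0.3750

F_att = 3/4·(g−p) = 3/4·(16,-10) = (12.0000,-7.5000)
o1: d²=232 > ρ²=45 → inactive
o2: d²=4 ≤ ρ²=45; F_rep = 6·(-2,0)/4² = (-0.7500,0.0000)
o3: d²=257 > ρ²=45 → inactive
o4: d²=673 > ρ²=45 → inactive
F = F_att + ΣF_rep = (11.2500,-7.5000)
p' = p + 1/20·F = (-11.4375,-0.3750)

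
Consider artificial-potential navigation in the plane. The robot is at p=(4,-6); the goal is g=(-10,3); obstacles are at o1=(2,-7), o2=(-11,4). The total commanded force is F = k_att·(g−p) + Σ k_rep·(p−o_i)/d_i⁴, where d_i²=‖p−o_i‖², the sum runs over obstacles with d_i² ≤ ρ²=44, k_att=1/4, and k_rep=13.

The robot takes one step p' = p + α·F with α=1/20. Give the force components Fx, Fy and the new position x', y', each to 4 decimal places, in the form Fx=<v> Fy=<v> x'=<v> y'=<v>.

F_att = 1/4·(g−p) = 1/4·(-14,9) = (-3.5000,2.2500)
o1: d²=5 ≤ ρ²=44; F_rep = 13·(2,1)/5² = (1.0400,0.5200)
o2: d²=325 > ρ²=44 → inactive
F = F_att + ΣF_rep = (-2.4600,2.7700)
p' = p + 1/20·F = (3.8770,-5.8615)

Fx=-2.4600 Fy=2.7700 x'=3.8770 y'=-5.8615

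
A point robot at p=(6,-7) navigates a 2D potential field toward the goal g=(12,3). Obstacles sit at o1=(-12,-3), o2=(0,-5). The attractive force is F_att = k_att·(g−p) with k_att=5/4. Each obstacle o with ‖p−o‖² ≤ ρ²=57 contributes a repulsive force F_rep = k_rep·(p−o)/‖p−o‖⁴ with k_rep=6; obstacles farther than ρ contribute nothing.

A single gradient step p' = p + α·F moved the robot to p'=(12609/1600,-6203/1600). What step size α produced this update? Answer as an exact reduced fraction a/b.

α = 1/4

F_att = 5/4·(g−p) = 5/4·(6,10) = (7.5000,12.5000)
o1: d²=340 > ρ²=57 → inactive
o2: d²=40 ≤ ρ²=57; F_rep = 6·(6,-2)/40² = (0.0225,-0.0075)
F = F_att + ΣF_rep = (7.5225,12.4925)
Δp = p'−p = (1.8806,3.1231); α = Δx/Fx = (3009/1600) / (3009/400) = 1/4
check: Δy/Fy = (4997/1600) / (4997/400) = 1/4 ✓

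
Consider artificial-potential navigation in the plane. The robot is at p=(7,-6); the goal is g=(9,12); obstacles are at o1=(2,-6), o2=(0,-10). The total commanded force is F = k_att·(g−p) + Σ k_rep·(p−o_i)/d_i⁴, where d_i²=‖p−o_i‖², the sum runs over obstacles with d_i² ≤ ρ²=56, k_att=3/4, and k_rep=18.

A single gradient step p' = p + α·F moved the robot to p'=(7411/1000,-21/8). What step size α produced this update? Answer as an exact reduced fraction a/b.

F_att = 3/4·(g−p) = 3/4·(2,18) = (1.5000,13.5000)
o1: d²=25 ≤ ρ²=56; F_rep = 18·(5,0)/25² = (0.1440,0.0000)
o2: d²=65 > ρ²=56 → inactive
F = F_att + ΣF_rep = (1.6440,13.5000)
Δp = p'−p = (0.4110,3.3750); α = Δx/Fx = (411/1000) / (411/250) = 1/4
check: Δy/Fy = (27/8) / (27/2) = 1/4 ✓

α = 1/4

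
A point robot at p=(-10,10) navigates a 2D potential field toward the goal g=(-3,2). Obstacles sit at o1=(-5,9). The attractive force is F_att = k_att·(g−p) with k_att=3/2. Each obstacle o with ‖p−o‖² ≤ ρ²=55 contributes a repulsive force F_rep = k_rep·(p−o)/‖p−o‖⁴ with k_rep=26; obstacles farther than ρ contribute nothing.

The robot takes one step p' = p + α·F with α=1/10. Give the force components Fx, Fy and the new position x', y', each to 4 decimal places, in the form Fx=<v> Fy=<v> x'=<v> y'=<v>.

F_att = 3/2·(g−p) = 3/2·(7,-8) = (10.5000,-12.0000)
o1: d²=26 ≤ ρ²=55; F_rep = 26·(-5,1)/26² = (-0.1923,0.0385)
F = F_att + ΣF_rep = (10.3077,-11.9615)
p' = p + 1/10·F = (-8.9692,8.8038)

Fx=10.3077 Fy=-11.9615 x'=-8.9692 y'=8.8038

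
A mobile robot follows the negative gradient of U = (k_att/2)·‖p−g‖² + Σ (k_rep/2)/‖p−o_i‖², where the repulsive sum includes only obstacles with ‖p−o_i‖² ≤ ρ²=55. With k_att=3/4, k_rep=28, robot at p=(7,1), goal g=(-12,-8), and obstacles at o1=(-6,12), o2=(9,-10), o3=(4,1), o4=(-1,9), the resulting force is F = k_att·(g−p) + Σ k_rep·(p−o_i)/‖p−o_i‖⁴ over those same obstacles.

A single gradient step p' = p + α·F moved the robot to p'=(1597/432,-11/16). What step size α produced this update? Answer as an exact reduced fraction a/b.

α = 1/4

F_att = 3/4·(g−p) = 3/4·(-19,-9) = (-14.2500,-6.7500)
o1: d²=290 > ρ²=55 → inactive
o2: d²=125 > ρ²=55 → inactive
o3: d²=9 ≤ ρ²=55; F_rep = 28·(3,0)/9² = (1.0370,0.0000)
o4: d²=128 > ρ²=55 → inactive
F = F_att + ΣF_rep = (-13.2130,-6.7500)
Δp = p'−p = (-3.3032,-1.6875); α = Δx/Fx = (-1427/432) / (-1427/108) = 1/4
check: Δy/Fy = (-27/16) / (-27/4) = 1/4 ✓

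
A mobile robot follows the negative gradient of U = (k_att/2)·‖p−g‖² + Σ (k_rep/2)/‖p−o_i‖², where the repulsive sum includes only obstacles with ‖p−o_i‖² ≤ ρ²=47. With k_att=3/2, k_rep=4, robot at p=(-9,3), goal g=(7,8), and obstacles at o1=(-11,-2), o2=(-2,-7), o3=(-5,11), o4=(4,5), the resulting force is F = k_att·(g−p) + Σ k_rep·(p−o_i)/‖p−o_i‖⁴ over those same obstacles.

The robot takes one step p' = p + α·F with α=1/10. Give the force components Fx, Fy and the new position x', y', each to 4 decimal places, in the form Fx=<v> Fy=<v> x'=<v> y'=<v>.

F_att = 3/2·(g−p) = 3/2·(16,5) = (24.0000,7.5000)
o1: d²=29 ≤ ρ²=47; F_rep = 4·(2,5)/29² = (0.0095,0.0238)
o2: d²=149 > ρ²=47 → inactive
o3: d²=80 > ρ²=47 → inactive
o4: d²=173 > ρ²=47 → inactive
F = F_att + ΣF_rep = (24.0095,7.5238)
p' = p + 1/10·F = (-6.5990,3.7524)

Fx=24.0095 Fy=7.5238 x'=-6.5990 y'=3.7524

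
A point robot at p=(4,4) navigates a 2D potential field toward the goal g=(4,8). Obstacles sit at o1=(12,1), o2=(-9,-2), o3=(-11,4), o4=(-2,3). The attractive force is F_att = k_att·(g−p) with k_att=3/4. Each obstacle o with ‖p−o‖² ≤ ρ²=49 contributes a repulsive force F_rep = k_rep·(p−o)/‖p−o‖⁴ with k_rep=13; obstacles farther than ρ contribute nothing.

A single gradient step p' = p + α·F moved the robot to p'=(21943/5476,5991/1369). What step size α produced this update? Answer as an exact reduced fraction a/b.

α = 1/8

F_att = 3/4·(g−p) = 3/4·(0,4) = (0.0000,3.0000)
o1: d²=73 > ρ²=49 → inactive
o2: d²=205 > ρ²=49 → inactive
o3: d²=225 > ρ²=49 → inactive
o4: d²=37 ≤ ρ²=49; F_rep = 13·(6,1)/37² = (0.0570,0.0095)
F = F_att + ΣF_rep = (0.0570,3.0095)
Δp = p'−p = (0.0071,0.3762); α = Δx/Fx = (39/5476) / (78/1369) = 1/8
check: Δy/Fy = (515/1369) / (4120/1369) = 1/8 ✓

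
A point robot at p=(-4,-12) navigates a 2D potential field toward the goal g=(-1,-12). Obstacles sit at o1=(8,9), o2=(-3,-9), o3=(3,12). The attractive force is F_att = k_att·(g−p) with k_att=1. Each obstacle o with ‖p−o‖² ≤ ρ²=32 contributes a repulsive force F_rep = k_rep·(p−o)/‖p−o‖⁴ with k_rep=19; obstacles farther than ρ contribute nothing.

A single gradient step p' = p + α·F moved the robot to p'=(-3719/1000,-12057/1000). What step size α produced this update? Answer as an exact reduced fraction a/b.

α = 1/10

F_att = 1·(g−p) = 1·(3,0) = (3.0000,0.0000)
o1: d²=585 > ρ²=32 → inactive
o2: d²=10 ≤ ρ²=32; F_rep = 19·(-1,-3)/10² = (-0.1900,-0.5700)
o3: d²=625 > ρ²=32 → inactive
F = F_att + ΣF_rep = (2.8100,-0.5700)
Δp = p'−p = (0.2810,-0.0570); α = Δx/Fx = (281/1000) / (281/100) = 1/10
check: Δy/Fy = (-57/1000) / (-57/100) = 1/10 ✓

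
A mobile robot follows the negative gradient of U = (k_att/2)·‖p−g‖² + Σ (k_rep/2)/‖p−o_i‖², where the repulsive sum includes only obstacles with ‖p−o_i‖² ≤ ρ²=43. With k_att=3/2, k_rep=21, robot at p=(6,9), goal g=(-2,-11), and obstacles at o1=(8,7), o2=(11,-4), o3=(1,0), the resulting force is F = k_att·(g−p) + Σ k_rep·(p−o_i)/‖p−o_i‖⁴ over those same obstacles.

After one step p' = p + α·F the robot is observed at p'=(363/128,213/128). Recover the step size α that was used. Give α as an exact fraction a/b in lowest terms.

F_att = 3/2·(g−p) = 3/2·(-8,-20) = (-12.0000,-30.0000)
o1: d²=8 ≤ ρ²=43; F_rep = 21·(-2,2)/8² = (-0.6562,0.6562)
o2: d²=194 > ρ²=43 → inactive
o3: d²=106 > ρ²=43 → inactive
F = F_att + ΣF_rep = (-12.6562,-29.3438)
Δp = p'−p = (-3.1641,-7.3359); α = Δx/Fx = (-405/128) / (-405/32) = 1/4
check: Δy/Fy = (-939/128) / (-939/32) = 1/4 ✓

α = 1/4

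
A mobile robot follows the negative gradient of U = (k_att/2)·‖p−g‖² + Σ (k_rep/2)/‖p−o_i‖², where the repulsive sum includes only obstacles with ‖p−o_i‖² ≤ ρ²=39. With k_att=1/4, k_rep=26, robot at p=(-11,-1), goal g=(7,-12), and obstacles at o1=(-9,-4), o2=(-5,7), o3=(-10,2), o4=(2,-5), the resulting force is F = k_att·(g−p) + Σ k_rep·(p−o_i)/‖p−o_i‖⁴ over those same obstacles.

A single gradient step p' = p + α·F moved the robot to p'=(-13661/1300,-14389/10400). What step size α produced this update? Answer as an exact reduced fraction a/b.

α = 1/8

F_att = 1/4·(g−p) = 1/4·(18,-11) = (4.5000,-2.7500)
o1: d²=13 ≤ ρ²=39; F_rep = 26·(-2,3)/13² = (-0.3077,0.4615)
o2: d²=100 > ρ²=39 → inactive
o3: d²=10 ≤ ρ²=39; F_rep = 26·(-1,-3)/10² = (-0.2600,-0.7800)
o4: d²=185 > ρ²=39 → inactive
F = F_att + ΣF_rep = (3.9323,-3.0685)
Δp = p'−p = (0.4915,-0.3836); α = Δx/Fx = (639/1300) / (1278/325) = 1/8
check: Δy/Fy = (-3989/10400) / (-3989/1300) = 1/8 ✓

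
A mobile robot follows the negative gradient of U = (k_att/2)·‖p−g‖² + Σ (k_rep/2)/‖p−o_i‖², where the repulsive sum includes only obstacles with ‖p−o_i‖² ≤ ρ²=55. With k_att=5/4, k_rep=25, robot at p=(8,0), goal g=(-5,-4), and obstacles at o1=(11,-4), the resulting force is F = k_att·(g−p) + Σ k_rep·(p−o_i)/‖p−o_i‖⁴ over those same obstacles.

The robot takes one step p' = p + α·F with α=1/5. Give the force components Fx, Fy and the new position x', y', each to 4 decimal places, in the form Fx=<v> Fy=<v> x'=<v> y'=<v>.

Fx=-16.3700 Fy=-4.8400 x'=4.7260 y'=-0.9680

F_att = 5/4·(g−p) = 5/4·(-13,-4) = (-16.2500,-5.0000)
o1: d²=25 ≤ ρ²=55; F_rep = 25·(-3,4)/25² = (-0.1200,0.1600)
F = F_att + ΣF_rep = (-16.3700,-4.8400)
p' = p + 1/5·F = (4.7260,-0.9680)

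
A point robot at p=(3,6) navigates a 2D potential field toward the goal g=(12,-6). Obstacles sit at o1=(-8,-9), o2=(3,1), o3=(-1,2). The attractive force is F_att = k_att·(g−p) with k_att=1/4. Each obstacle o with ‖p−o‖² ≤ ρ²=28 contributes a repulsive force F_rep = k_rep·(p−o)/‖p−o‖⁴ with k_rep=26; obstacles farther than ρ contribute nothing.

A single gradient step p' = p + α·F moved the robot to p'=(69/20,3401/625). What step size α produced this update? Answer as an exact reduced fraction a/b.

F_att = 1/4·(g−p) = 1/4·(9,-12) = (2.2500,-3.0000)
o1: d²=346 > ρ²=28 → inactive
o2: d²=25 ≤ ρ²=28; F_rep = 26·(0,5)/25² = (0.0000,0.2080)
o3: d²=32 > ρ²=28 → inactive
F = F_att + ΣF_rep = (2.2500,-2.7920)
Δp = p'−p = (0.4500,-0.5584); α = Δx/Fx = (9/20) / (9/4) = 1/5
check: Δy/Fy = (-349/625) / (-349/125) = 1/5 ✓

α = 1/5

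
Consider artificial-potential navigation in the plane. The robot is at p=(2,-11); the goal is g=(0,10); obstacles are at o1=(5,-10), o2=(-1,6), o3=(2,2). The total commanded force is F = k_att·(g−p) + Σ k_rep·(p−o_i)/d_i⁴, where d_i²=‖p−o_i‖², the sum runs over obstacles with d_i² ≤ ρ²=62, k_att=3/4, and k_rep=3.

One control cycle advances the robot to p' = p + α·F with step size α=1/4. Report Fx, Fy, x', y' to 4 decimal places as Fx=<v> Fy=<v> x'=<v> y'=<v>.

Fx=-1.5900 Fy=15.7200 x'=1.6025 y'=-7.0700

F_att = 3/4·(g−p) = 3/4·(-2,21) = (-1.5000,15.7500)
o1: d²=10 ≤ ρ²=62; F_rep = 3·(-3,-1)/10² = (-0.0900,-0.0300)
o2: d²=298 > ρ²=62 → inactive
o3: d²=169 > ρ²=62 → inactive
F = F_att + ΣF_rep = (-1.5900,15.7200)
p' = p + 1/4·F = (1.6025,-7.0700)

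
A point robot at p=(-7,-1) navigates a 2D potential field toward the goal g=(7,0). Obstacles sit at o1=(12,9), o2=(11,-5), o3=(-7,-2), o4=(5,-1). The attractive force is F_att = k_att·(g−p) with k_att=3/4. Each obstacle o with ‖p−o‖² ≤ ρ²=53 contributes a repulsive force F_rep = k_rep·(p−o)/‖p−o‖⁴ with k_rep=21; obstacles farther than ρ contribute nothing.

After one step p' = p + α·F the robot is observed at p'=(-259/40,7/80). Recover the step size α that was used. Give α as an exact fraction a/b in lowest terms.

F_att = 3/4·(g−p) = 3/4·(14,1) = (10.5000,0.7500)
o1: d²=461 > ρ²=53 → inactive
o2: d²=340 > ρ²=53 → inactive
o3: d²=1 ≤ ρ²=53; F_rep = 21·(0,1)/1² = (0.0000,21.0000)
o4: d²=144 > ρ²=53 → inactive
F = F_att + ΣF_rep = (10.5000,21.7500)
Δp = p'−p = (0.5250,1.0875); α = Δx/Fx = (21/40) / (21/2) = 1/20
check: Δy/Fy = (87/80) / (87/4) = 1/20 ✓

α = 1/20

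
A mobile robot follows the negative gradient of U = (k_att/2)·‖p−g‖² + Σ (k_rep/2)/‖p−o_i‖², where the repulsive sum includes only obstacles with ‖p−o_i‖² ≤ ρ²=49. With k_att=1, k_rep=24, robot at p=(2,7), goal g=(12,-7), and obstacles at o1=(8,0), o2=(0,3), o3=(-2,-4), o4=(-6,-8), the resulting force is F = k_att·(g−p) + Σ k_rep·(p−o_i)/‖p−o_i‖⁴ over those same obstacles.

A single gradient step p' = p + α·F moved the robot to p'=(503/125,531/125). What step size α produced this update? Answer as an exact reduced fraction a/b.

α = 1/5

F_att = 1·(g−p) = 1·(10,-14) = (10.0000,-14.0000)
o1: d²=85 > ρ²=49 → inactive
o2: d²=20 ≤ ρ²=49; F_rep = 24·(2,4)/20² = (0.1200,0.2400)
o3: d²=137 > ρ²=49 → inactive
o4: d²=289 > ρ²=49 → inactive
F = F_att + ΣF_rep = (10.1200,-13.7600)
Δp = p'−p = (2.0240,-2.7520); α = Δx/Fx = (253/125) / (253/25) = 1/5
check: Δy/Fy = (-344/125) / (-344/25) = 1/5 ✓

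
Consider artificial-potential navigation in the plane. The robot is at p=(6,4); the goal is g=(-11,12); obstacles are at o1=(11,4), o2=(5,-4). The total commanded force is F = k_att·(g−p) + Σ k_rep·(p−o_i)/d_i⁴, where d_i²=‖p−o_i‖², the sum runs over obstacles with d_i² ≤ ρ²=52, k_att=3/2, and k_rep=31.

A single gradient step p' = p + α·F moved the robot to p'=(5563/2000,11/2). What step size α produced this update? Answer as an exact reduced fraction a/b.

α = 1/8

F_att = 3/2·(g−p) = 3/2·(-17,8) = (-25.5000,12.0000)
o1: d²=25 ≤ ρ²=52; F_rep = 31·(-5,0)/25² = (-0.2480,0.0000)
o2: d²=65 > ρ²=52 → inactive
F = F_att + ΣF_rep = (-25.7480,12.0000)
Δp = p'−p = (-3.2185,1.5000); α = Δx/Fx = (-6437/2000) / (-6437/250) = 1/8
check: Δy/Fy = (3/2) / (12) = 1/8 ✓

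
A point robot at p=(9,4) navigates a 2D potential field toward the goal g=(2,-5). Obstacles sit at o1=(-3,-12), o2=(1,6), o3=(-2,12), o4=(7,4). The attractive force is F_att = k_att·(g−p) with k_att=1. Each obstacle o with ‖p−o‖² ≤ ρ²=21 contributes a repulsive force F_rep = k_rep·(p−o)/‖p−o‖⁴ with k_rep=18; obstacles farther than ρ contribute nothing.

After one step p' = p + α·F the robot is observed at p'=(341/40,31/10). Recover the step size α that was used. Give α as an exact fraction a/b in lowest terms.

F_att = 1·(g−p) = 1·(-7,-9) = (-7.0000,-9.0000)
o1: d²=400 > ρ²=21 → inactive
o2: d²=68 > ρ²=21 → inactive
o3: d²=185 > ρ²=21 → inactive
o4: d²=4 ≤ ρ²=21; F_rep = 18·(2,0)/4² = (2.2500,0.0000)
F = F_att + ΣF_rep = (-4.7500,-9.0000)
Δp = p'−p = (-0.4750,-0.9000); α = Δx/Fx = (-19/40) / (-19/4) = 1/10
check: Δy/Fy = (-9/10) / (-9) = 1/10 ✓

α = 1/10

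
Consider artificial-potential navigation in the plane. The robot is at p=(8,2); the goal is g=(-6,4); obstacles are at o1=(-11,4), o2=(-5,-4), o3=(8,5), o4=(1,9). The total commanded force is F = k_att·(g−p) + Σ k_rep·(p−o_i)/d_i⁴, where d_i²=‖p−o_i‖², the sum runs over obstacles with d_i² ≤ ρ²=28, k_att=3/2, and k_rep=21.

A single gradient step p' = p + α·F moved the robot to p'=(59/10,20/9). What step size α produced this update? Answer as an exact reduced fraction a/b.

α = 1/10

F_att = 3/2·(g−p) = 3/2·(-14,2) = (-21.0000,3.0000)
o1: d²=365 > ρ²=28 → inactive
o2: d²=205 > ρ²=28 → inactive
o3: d²=9 ≤ ρ²=28; F_rep = 21·(0,-3)/9² = (0.0000,-0.7778)
o4: d²=98 > ρ²=28 → inactive
F = F_att + ΣF_rep = (-21.0000,2.2222)
Δp = p'−p = (-2.1000,0.2222); α = Δx/Fx = (-21/10) / (-21) = 1/10
check: Δy/Fy = (2/9) / (20/9) = 1/10 ✓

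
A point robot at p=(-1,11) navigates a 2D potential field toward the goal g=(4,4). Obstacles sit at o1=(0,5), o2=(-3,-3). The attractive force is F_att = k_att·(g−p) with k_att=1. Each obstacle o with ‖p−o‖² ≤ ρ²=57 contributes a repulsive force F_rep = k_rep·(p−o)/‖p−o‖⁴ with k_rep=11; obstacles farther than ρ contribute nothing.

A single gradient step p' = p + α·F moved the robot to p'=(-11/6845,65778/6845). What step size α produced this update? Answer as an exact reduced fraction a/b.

α = 1/5

F_att = 1·(g−p) = 1·(5,-7) = (5.0000,-7.0000)
o1: d²=37 ≤ ρ²=57; F_rep = 11·(-1,6)/37² = (-0.0080,0.0482)
o2: d²=200 > ρ²=57 → inactive
F = F_att + ΣF_rep = (4.9920,-6.9518)
Δp = p'−p = (0.9984,-1.3904); α = Δx/Fx = (6834/6845) / (6834/1369) = 1/5
check: Δy/Fy = (-9517/6845) / (-9517/1369) = 1/5 ✓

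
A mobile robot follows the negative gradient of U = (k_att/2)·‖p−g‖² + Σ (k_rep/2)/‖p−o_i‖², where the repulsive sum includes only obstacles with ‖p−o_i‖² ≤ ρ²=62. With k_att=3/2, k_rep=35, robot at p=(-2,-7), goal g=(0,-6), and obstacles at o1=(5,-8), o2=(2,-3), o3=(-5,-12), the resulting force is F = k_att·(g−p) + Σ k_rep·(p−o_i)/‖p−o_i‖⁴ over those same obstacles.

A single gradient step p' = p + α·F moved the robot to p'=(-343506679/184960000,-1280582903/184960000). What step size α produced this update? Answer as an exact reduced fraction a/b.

α = 1/20

F_att = 3/2·(g−p) = 3/2·(2,1) = (3.0000,1.5000)
o1: d²=50 ≤ ρ²=62; F_rep = 35·(-7,1)/50² = (-0.0980,0.0140)
o2: d²=32 ≤ ρ²=62; F_rep = 35·(-4,-4)/32² = (-0.1367,-0.1367)
o3: d²=34 ≤ ρ²=62; F_rep = 35·(3,5)/34² = (0.0908,0.1514)
F = F_att + ΣF_rep = (2.8561,1.5287)
Δp = p'−p = (0.1428,0.0764); α = Δx/Fx = (26413321/184960000) / (26413321/9248000) = 1/20
check: Δy/Fy = (14137097/184960000) / (14137097/9248000) = 1/20 ✓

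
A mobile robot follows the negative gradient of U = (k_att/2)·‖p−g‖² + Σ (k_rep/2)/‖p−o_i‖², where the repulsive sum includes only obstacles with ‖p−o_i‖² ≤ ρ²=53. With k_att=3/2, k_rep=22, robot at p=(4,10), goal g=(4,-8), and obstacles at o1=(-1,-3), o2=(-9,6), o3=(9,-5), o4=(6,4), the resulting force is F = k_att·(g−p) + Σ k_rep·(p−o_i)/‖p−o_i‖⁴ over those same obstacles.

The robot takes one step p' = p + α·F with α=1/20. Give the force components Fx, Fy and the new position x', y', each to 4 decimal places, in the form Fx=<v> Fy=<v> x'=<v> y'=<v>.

Fx=-0.0275 Fy=-26.9175 x'=3.9986 y'=8.6541

F_att = 3/2·(g−p) = 3/2·(0,-18) = (0.0000,-27.0000)
o1: d²=194 > ρ²=53 → inactive
o2: d²=185 > ρ²=53 → inactive
o3: d²=250 > ρ²=53 → inactive
o4: d²=40 ≤ ρ²=53; F_rep = 22·(-2,6)/40² = (-0.0275,0.0825)
F = F_att + ΣF_rep = (-0.0275,-26.9175)
p' = p + 1/20·F = (3.9986,8.6541)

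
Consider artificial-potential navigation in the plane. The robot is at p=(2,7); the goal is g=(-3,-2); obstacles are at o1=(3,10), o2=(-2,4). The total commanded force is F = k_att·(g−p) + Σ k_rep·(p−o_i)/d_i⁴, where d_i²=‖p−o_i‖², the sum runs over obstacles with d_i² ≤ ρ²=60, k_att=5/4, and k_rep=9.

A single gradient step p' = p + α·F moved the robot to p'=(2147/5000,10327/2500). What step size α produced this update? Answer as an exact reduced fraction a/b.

α = 1/4

F_att = 5/4·(g−p) = 5/4·(-5,-9) = (-6.2500,-11.2500)
o1: d²=10 ≤ ρ²=60; F_rep = 9·(-1,-3)/10² = (-0.0900,-0.2700)
o2: d²=25 ≤ ρ²=60; F_rep = 9·(4,3)/25² = (0.0576,0.0432)
F = F_att + ΣF_rep = (-6.2824,-11.4768)
Δp = p'−p = (-1.5706,-2.8692); α = Δx/Fx = (-7853/5000) / (-7853/1250) = 1/4
check: Δy/Fy = (-7173/2500) / (-7173/625) = 1/4 ✓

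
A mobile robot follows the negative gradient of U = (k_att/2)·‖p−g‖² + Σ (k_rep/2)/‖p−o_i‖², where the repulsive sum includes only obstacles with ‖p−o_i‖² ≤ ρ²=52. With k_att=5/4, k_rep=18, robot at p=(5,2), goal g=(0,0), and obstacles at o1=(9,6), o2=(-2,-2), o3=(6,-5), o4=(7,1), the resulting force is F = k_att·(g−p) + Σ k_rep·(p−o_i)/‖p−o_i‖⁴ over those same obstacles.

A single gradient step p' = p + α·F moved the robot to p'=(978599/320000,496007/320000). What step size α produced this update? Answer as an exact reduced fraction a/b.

α = 1/4

F_att = 5/4·(g−p) = 5/4·(-5,-2) = (-6.2500,-2.5000)
o1: d²=32 ≤ ρ²=52; F_rep = 18·(-4,-4)/32² = (-0.0703,-0.0703)
o2: d²=65 > ρ²=52 → inactive
o3: d²=50 ≤ ρ²=52; F_rep = 18·(-1,7)/50² = (-0.0072,0.0504)
o4: d²=5 ≤ ρ²=52; F_rep = 18·(-2,1)/5² = (-1.4400,0.7200)
F = F_att + ΣF_rep = (-7.7675,-1.7999)
Δp = p'−p = (-1.9419,-0.4500); α = Δx/Fx = (-621401/320000) / (-621401/80000) = 1/4
check: Δy/Fy = (-143993/320000) / (-143993/80000) = 1/4 ✓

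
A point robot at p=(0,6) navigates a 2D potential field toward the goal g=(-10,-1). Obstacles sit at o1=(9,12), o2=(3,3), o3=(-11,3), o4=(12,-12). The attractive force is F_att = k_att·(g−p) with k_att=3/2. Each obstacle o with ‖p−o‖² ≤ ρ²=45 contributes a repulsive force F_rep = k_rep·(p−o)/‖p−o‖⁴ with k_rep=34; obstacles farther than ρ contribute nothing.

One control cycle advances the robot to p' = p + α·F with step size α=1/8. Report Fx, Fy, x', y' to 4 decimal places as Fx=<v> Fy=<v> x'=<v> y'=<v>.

F_att = 3/2·(g−p) = 3/2·(-10,-7) = (-15.0000,-10.5000)
o1: d²=117 > ρ²=45 → inactive
o2: d²=18 ≤ ρ²=45; F_rep = 34·(-3,3)/18² = (-0.3148,0.3148)
o3: d²=130 > ρ²=45 → inactive
o4: d²=468 > ρ²=45 → inactive
F = F_att + ΣF_rep = (-15.3148,-10.1852)
p' = p + 1/8·F = (-1.9144,4.7269)

Fx=-15.3148 Fy=-10.1852 x'=-1.9144 y'=4.7269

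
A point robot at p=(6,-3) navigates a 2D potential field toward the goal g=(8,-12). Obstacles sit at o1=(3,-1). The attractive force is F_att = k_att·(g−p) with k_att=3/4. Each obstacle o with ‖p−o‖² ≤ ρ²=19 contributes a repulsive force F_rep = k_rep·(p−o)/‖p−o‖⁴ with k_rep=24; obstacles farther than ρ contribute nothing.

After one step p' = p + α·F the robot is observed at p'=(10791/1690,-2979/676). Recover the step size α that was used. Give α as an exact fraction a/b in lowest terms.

α = 1/5

F_att = 3/4·(g−p) = 3/4·(2,-9) = (1.5000,-6.7500)
o1: d²=13 ≤ ρ²=19; F_rep = 24·(3,-2)/13² = (0.4260,-0.2840)
F = F_att + ΣF_rep = (1.9260,-7.0340)
Δp = p'−p = (0.3852,-1.4068); α = Δx/Fx = (651/1690) / (651/338) = 1/5
check: Δy/Fy = (-951/676) / (-4755/676) = 1/5 ✓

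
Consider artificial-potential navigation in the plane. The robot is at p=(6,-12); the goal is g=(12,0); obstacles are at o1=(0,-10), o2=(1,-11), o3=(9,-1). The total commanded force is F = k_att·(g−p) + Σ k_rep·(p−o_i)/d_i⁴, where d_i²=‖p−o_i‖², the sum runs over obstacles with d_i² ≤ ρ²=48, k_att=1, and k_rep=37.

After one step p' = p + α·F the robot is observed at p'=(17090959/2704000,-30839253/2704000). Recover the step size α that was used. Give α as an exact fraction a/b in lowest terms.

α = 1/20

F_att = 1·(g−p) = 1·(6,12) = (6.0000,12.0000)
o1: d²=40 ≤ ρ²=48; F_rep = 37·(6,-2)/40² = (0.1388,-0.0462)
o2: d²=26 ≤ ρ²=48; F_rep = 37·(5,-1)/26² = (0.2737,-0.0547)
o3: d²=130 > ρ²=48 → inactive
F = F_att + ΣF_rep = (6.4124,11.8990)
Δp = p'−p = (0.3206,0.5950); α = Δx/Fx = (866959/2704000) / (866959/135200) = 1/20
check: Δy/Fy = (1608747/2704000) / (1608747/135200) = 1/20 ✓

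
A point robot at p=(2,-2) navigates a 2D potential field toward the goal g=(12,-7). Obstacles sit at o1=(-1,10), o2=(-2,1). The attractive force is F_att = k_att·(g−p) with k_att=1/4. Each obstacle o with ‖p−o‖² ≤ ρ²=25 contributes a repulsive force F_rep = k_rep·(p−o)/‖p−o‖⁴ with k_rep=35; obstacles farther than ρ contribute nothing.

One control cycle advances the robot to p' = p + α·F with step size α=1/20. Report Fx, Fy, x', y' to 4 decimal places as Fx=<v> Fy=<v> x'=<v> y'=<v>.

Fx=2.7240 Fy=-1.4180 x'=2.1362 y'=-2.0709

F_att = 1/4·(g−p) = 1/4·(10,-5) = (2.5000,-1.2500)
o1: d²=153 > ρ²=25 → inactive
o2: d²=25 ≤ ρ²=25; F_rep = 35·(4,-3)/25² = (0.2240,-0.1680)
F = F_att + ΣF_rep = (2.7240,-1.4180)
p' = p + 1/20·F = (2.1362,-2.0709)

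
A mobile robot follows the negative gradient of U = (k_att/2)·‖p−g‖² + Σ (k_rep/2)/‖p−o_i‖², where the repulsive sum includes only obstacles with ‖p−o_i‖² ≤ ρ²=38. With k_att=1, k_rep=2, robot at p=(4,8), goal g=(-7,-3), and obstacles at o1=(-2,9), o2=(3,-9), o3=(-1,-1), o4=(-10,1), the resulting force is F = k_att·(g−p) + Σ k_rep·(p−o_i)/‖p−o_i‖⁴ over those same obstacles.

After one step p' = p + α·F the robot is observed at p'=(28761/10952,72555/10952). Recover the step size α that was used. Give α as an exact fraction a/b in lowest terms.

F_att = 1·(g−p) = 1·(-11,-11) = (-11.0000,-11.0000)
o1: d²=37 ≤ ρ²=38; F_rep = 2·(6,-1)/37² = (0.0088,-0.0015)
o2: d²=290 > ρ²=38 → inactive
o3: d²=106 > ρ²=38 → inactive
o4: d²=245 > ρ²=38 → inactive
F = F_att + ΣF_rep = (-10.9912,-11.0015)
Δp = p'−p = (-1.3739,-1.3752); α = Δx/Fx = (-15047/10952) / (-15047/1369) = 1/8
check: Δy/Fy = (-15061/10952) / (-15061/1369) = 1/8 ✓

α = 1/8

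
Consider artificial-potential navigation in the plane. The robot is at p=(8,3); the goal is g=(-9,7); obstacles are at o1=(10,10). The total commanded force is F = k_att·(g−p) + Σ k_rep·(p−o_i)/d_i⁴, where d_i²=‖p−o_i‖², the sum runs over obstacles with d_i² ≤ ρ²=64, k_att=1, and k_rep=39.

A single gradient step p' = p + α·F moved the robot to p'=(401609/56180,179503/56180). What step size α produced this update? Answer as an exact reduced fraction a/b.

F_att = 1·(g−p) = 1·(-17,4) = (-17.0000,4.0000)
o1: d²=53 ≤ ρ²=64; F_rep = 39·(-2,-7)/53² = (-0.0278,-0.0972)
F = F_att + ΣF_rep = (-17.0278,3.9028)
Δp = p'−p = (-0.8514,0.1951); α = Δx/Fx = (-47831/56180) / (-47831/2809) = 1/20
check: Δy/Fy = (10963/56180) / (10963/2809) = 1/20 ✓

α = 1/20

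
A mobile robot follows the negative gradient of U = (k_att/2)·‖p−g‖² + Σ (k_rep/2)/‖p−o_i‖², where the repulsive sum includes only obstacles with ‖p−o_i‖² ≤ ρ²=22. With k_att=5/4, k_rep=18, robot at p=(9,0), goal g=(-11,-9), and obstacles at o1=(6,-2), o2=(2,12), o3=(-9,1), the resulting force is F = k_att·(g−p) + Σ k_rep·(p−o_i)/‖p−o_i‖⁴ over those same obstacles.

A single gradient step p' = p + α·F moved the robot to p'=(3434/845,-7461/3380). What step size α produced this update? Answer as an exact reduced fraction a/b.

α = 1/5

F_att = 5/4·(g−p) = 5/4·(-20,-9) = (-25.0000,-11.2500)
o1: d²=13 ≤ ρ²=22; F_rep = 18·(3,2)/13² = (0.3195,0.2130)
o2: d²=193 > ρ²=22 → inactive
o3: d²=325 > ρ²=22 → inactive
F = F_att + ΣF_rep = (-24.6805,-11.0370)
Δp = p'−p = (-4.9361,-2.2074); α = Δx/Fx = (-4171/845) / (-4171/169) = 1/5
check: Δy/Fy = (-7461/3380) / (-7461/676) = 1/5 ✓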